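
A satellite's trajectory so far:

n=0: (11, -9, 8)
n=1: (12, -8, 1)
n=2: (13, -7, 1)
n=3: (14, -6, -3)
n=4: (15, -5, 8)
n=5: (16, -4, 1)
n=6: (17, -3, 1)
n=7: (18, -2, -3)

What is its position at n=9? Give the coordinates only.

First: linear, +1 per step → 20 at step 9.
Second: linear, +1 per step → 0 at step 9.
Third: cycles through 8, 1, 1, -3 every 4 steps. Step 9 lands at position 1 of the cycle → 1.

(20, 0, 1)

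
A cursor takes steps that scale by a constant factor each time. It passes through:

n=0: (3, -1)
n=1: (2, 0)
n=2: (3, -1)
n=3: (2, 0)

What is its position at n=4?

The jumps are (-1, +1), (+1, -1), (-1, +1) — a geometric progression with ratio -1.
step 4: (2, 0) + (+1, -1) → (3, -1)

(3, -1)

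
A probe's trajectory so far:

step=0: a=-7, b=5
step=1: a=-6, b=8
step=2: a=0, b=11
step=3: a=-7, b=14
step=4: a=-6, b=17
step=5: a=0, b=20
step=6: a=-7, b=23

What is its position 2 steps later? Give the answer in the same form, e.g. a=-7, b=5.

a=0, b=29

A: cycles through -7, -6, 0 every 3 steps. Step 8 lands at position 2 of the cycle → 0.
B: linear, +3 per step → 29 at step 8.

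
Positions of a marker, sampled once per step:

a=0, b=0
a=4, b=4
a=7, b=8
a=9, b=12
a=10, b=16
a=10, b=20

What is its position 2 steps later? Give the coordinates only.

Taking differences between consecutive positions: (+4, +4), (+3, +4), (+2, +4), (+1, +4), (+0, +4). These grow by (-1, +0) each step.
step 6: a=10, b=20 + (-1, +4) → a=9, b=24
step 7: a=9, b=24 + (-2, +4) → a=7, b=28

a=7, b=28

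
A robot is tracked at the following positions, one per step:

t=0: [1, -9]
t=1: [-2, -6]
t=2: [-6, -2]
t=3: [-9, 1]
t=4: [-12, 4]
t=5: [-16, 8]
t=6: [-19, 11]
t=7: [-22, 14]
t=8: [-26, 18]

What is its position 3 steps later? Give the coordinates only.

[-36, 28]

The moves between consecutive positions are [-3, +3], [-4, +4], [-3, +3], [-3, +3], [-4, +4], [-3, +3], [-3, +3], [-4, +4]; they repeat the 3-cycle [[-3, +3], [-4, +4], [-3, +3]].
step 9: apply [-3, +3] → [-29, 21]
step 10: apply [-3, +3] → [-32, 24]
step 11: apply [-4, +4] → [-36, 28]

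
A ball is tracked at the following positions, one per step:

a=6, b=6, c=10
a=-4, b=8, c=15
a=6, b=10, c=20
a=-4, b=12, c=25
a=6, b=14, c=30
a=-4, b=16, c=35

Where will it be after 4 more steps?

The a coordinate repeats the cycle [6, -4] with period 2; step 9 mod 2 = 1, giving -4.
The b coordinate changes by +2 each step, so at step 9 it is 6 + 9·(2) = 24.
The c coordinate changes by +5 each step, so at step 9 it is 10 + 9·(5) = 55.

a=-4, b=24, c=55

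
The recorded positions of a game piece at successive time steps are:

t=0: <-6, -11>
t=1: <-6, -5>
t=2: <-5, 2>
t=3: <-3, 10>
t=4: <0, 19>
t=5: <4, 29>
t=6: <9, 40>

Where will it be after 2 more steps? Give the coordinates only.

<22, 65>

Successive displacements: <+0, +6>, <+1, +7>, <+2, +8>, <+3, +9>, <+4, +10>, <+5, +11> — each changes by <+1, +1>.
step 7: <9, 40> + <+6, +12> → <15, 52>
step 8: <15, 52> + <+7, +13> → <22, 65>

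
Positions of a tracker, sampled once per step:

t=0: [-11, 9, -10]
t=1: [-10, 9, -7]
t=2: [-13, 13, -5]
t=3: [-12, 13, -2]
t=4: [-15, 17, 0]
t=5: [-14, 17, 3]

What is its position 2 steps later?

Differencing gives [+1, +0, +3], [-3, +4, +2], [+1, +0, +3], [-3, +4, +2], [+1, +0, +3]. This is the pattern [+1, +0, +3], [-3, +4, +2] repeated.
step 6: apply [-3, +4, +2] → [-17, 21, 5]
step 7: apply [+1, +0, +3] → [-16, 21, 8]

[-16, 21, 8]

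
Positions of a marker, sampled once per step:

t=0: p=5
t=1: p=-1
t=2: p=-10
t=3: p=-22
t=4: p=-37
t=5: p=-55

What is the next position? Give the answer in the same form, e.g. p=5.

Taking differences between consecutive positions: -6, -9, -12, -15, -18. These grow by -3 each step.
step 6: -55 − 21 → p=-76

p=-76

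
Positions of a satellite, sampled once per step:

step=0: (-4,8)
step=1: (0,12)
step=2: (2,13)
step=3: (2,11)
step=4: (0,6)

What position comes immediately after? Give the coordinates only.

(-4,-2)

First differences are (+4,+4), (+2,+1), (+0,-2), (-2,-5); their common second difference is (-2,-3) (constant acceleration).
step 5: (0,6) + (-4,-8) → (-4,-2)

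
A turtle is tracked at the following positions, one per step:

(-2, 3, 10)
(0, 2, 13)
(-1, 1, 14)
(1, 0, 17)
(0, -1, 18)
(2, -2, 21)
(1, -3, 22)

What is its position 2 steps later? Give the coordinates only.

The moves between consecutive positions are (+2, -1, +3), (-1, -1, +1), (+2, -1, +3), (-1, -1, +1), (+2, -1, +3), (-1, -1, +1); they repeat the 2-cycle [(+2, -1, +3), (-1, -1, +1)].
step 7: apply (+2, -1, +3) → (3, -4, 25)
step 8: apply (-1, -1, +1) → (2, -5, 26)

(2, -5, 26)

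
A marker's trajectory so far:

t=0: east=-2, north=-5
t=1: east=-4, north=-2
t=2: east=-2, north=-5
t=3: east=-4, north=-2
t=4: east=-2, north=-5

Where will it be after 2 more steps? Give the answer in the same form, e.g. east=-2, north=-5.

Consecutive displacements (-2, +3), (+2, -3), (-2, +3), (+2, -3) scale by a factor of -1 each step.
step 5: east=-2, north=-5 + (-2, +3) → east=-4, north=-2
step 6: east=-4, north=-2 + (+2, -3) → east=-2, north=-5

east=-2, north=-5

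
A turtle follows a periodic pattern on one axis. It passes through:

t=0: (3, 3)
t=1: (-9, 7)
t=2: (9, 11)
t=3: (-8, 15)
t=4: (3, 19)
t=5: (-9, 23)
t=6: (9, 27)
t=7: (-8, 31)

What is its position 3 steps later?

(9, 43)

First: cycles through 3, -9, 9, -8 every 4 steps. Step 10 lands at position 2 of the cycle → 9.
Second: linear, +4 per step → 43 at step 10.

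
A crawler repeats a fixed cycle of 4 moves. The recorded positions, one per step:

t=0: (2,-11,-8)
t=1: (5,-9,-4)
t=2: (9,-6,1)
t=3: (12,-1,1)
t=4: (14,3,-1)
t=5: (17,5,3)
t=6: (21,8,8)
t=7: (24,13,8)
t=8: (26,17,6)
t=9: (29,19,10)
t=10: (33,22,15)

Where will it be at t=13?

(41,33,17)

Differencing gives (+3,+2,+4), (+4,+3,+5), (+3,+5,+0), (+2,+4,-2), (+3,+2,+4), (+4,+3,+5), (+3,+5,+0), (+2,+4,-2), (+3,+2,+4), (+4,+3,+5). This is the pattern (+3,+2,+4), (+4,+3,+5), (+3,+5,+0), (+2,+4,-2) repeated.
step 11: apply (+3,+5,+0) → (36,27,15)
step 12: apply (+2,+4,-2) → (38,31,13)
step 13: apply (+3,+2,+4) → (41,33,17)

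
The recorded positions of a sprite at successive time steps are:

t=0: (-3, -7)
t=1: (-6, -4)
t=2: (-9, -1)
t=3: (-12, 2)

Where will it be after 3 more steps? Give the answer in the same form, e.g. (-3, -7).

Each step adds (-3, +3) to the position.
step 4: (-12, 2) + (-3, +3) → (-15, 5)
step 5: (-15, 5) + (-3, +3) → (-18, 8)
step 6: (-18, 8) + (-3, +3) → (-21, 11)

(-21, 11)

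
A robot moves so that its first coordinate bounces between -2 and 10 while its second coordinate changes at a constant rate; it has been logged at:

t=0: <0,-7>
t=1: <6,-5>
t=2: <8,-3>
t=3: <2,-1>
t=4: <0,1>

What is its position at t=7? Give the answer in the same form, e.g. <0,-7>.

The first coordinate travels 6 per step and bounces off the walls at -2 and 10.
  step 5: 0 → 6
  step 6: 6 → 8
  step 7: 8 → 2
The second coordinate changes by +2 each step: at step 7 it is 7.

<2,7>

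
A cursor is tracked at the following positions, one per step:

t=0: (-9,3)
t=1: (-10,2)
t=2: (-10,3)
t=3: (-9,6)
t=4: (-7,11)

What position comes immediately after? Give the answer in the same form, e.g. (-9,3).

(-4,18)

First differences are (-1,-1), (+0,+1), (+1,+3), (+2,+5); their common second difference is (+1,+2) (constant acceleration).
step 5: (-7,11) + (+3,+7) → (-4,18)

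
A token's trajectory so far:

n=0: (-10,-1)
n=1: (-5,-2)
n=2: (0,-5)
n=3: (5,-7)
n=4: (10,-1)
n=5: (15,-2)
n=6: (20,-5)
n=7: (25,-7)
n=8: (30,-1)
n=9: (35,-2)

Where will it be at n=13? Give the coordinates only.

First: linear, +5 per step → 55 at step 13.
Second: cycles through -1, -2, -5, -7 every 4 steps. Step 13 lands at position 1 of the cycle → -2.

(55,-2)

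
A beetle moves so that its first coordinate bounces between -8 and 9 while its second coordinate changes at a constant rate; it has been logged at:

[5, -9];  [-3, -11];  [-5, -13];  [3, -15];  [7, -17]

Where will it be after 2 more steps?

The first coordinate travels 8 per step and bounces off the walls at -8 and 9.
  step 5: 7 → -1
  step 6: -1 → -7
The second coordinate changes by -2 each step: at step 6 it is -21.

[-7, -21]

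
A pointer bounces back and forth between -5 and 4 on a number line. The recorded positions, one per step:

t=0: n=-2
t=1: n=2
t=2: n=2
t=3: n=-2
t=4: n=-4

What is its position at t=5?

The value reflects between -5 and 4, moving 4 per step.
  step 5: -4 → 0

n=0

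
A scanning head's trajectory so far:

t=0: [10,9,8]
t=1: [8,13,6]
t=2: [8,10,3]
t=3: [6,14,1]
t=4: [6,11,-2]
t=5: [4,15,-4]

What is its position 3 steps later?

[2,13,-12]

Differencing gives [-2,+4,-2], [+0,-3,-3], [-2,+4,-2], [+0,-3,-3], [-2,+4,-2]. This is the pattern [-2,+4,-2], [+0,-3,-3] repeated.
step 6: apply [+0,-3,-3] → [4,12,-7]
step 7: apply [-2,+4,-2] → [2,16,-9]
step 8: apply [+0,-3,-3] → [2,13,-12]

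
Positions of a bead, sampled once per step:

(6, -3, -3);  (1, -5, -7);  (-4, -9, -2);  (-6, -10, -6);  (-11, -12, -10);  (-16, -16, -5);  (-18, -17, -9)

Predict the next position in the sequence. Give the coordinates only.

(-23, -19, -13)

Step-to-step displacements: (-5, -2, -4), (-5, -4, +5), (-2, -1, -4), (-5, -2, -4), (-5, -4, +5), (-2, -1, -4) — a repeating cycle of length 3.
step 7: apply (-5, -2, -4) → (-23, -19, -13)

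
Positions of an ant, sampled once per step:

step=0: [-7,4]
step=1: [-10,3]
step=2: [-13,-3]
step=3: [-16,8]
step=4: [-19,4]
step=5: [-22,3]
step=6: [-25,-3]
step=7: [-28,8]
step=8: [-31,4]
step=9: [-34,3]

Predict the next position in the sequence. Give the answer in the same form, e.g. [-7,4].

The first coordinate changes by -3 each step, so at step 10 it is -7 + 10·(-3) = -37.
The second coordinate repeats the cycle [4, 3, -3, 8] with period 4; step 10 mod 4 = 2, giving -3.

[-37,-3]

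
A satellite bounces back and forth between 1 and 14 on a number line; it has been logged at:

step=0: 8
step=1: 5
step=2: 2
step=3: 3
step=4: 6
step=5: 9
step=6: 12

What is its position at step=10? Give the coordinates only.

The value reflects between 1 and 14, moving 3 per step.
  step 7: 12 → 13
  step 8: 13 → 10
  step 9: 10 → 7
  step 10: 7 → 4

4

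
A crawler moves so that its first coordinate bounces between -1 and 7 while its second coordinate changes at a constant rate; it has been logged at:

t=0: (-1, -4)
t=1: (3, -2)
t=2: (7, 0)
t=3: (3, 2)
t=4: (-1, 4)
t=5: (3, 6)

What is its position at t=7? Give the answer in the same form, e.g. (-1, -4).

(3, 10)

The first coordinate reflects between -1 and 7, moving 4 per step.
  step 6: 3 → 7
  step 7: 7 → 3
The second coordinate changes by +2 each step: at step 7 it is 10.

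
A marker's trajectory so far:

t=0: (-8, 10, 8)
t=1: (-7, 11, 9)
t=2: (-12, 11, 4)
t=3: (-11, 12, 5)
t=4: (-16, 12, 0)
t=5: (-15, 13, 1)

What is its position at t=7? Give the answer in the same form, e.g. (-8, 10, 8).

(-19, 14, -3)

Step-to-step displacements: (+1, +1, +1), (-5, +0, -5), (+1, +1, +1), (-5, +0, -5), (+1, +1, +1) — a repeating cycle of length 2.
step 6: apply (-5, +0, -5) → (-20, 13, -4)
step 7: apply (+1, +1, +1) → (-19, 14, -3)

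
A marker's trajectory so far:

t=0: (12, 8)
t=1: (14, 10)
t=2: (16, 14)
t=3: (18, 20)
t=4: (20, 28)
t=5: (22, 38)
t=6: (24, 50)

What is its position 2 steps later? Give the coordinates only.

(28, 80)

First differences are (+2, +2), (+2, +4), (+2, +6), (+2, +8), (+2, +10), (+2, +12); their common second difference is (+0, +2) (constant acceleration).
step 7: (24, 50) + (+2, +14) → (26, 64)
step 8: (26, 64) + (+2, +16) → (28, 80)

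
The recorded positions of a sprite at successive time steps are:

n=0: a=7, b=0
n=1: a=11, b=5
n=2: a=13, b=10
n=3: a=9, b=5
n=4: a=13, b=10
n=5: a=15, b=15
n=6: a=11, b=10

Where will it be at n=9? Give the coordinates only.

The moves between consecutive positions are (+4, +5), (+2, +5), (-4, -5), (+4, +5), (+2, +5), (-4, -5); they repeat the 3-cycle [(+4, +5), (+2, +5), (-4, -5)].
step 7: apply (+4, +5) → a=15, b=15
step 8: apply (+2, +5) → a=17, b=20
step 9: apply (-4, -5) → a=13, b=15

a=13, b=15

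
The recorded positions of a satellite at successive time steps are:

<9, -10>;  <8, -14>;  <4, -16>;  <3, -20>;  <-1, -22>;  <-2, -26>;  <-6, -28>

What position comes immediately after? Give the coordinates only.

<-7, -32>

The moves between consecutive positions are <-1, -4>, <-4, -2>, <-1, -4>, <-4, -2>, <-1, -4>, <-4, -2>; they repeat the 2-cycle [<-1, -4>, <-4, -2>].
step 7: apply <-1, -4> → <-7, -32>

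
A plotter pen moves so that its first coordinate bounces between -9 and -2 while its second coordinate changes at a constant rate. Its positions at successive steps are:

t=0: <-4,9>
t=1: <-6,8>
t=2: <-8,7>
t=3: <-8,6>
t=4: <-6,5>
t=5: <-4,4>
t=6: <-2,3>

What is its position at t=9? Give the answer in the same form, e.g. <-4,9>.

<-8,0>

The first coordinate reflects between -9 and -2, moving 2 per step.
  step 7: -2 → -4
  step 8: -4 → -6
  step 9: -6 → -8
The second coordinate changes by -1 each step: at step 9 it is 0.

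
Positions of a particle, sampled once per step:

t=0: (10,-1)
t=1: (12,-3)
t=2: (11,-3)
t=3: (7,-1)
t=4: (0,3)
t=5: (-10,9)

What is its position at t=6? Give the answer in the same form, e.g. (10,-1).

(-23,17)

Successive displacements: (+2,-2), (-1,+0), (-4,+2), (-7,+4), (-10,+6) — each changes by (-3,+2).
step 6: (-10,9) + (-13,+8) → (-23,17)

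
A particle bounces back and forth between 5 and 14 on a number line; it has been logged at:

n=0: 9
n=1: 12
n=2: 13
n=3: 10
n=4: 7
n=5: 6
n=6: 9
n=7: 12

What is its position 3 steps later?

The value reflects between 5 and 14, moving 3 per step.
  step 8: 12 → 13
  step 9: 13 → 10
  step 10: 10 → 7

7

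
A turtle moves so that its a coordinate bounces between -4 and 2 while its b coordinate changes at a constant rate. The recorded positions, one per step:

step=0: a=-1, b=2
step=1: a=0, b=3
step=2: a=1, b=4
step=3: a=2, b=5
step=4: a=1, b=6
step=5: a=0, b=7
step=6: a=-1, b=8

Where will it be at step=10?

a=-3, b=12

The a coordinate travels 1 per step and bounces off the walls at -4 and 2.
  step 7: -1 → -2
  step 8: -2 → -3
  step 9: -3 → -4
  step 10: -4 → -3
The b coordinate changes by +1 each step: at step 10 it is 12.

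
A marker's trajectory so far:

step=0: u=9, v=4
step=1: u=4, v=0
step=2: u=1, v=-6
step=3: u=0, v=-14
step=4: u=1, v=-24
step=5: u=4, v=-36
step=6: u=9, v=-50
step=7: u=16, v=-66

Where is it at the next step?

u=25, v=-84

Successive displacements: (-5,-4), (-3,-6), (-1,-8), (+1,-10), (+3,-12), (+5,-14), (+7,-16) — each changes by (+2,-2).
step 8: u=16, v=-66 + (+9,-18) → u=25, v=-84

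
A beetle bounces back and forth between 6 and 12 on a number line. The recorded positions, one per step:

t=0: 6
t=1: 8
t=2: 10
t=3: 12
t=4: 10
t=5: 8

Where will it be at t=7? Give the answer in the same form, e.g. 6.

The value reflects between 6 and 12, moving 2 per step.
  step 6: 8 → 6
  step 7: 6 → 8

8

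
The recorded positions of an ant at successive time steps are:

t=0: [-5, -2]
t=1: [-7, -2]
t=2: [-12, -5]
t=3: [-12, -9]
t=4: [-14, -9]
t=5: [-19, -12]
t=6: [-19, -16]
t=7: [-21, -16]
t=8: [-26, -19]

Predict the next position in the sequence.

[-26, -23]

The moves between consecutive positions are [-2, +0], [-5, -3], [+0, -4], [-2, +0], [-5, -3], [+0, -4], [-2, +0], [-5, -3]; they repeat the 3-cycle [[-2, +0], [-5, -3], [+0, -4]].
step 9: apply [+0, -4] → [-26, -23]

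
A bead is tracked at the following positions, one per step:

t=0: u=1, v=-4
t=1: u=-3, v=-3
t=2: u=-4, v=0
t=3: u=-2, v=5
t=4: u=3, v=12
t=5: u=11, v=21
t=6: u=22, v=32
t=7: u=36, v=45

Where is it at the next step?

Taking differences between consecutive positions: (-4,+1), (-1,+3), (+2,+5), (+5,+7), (+8,+9), (+11,+11), (+14,+13). These grow by (+3,+2) each step.
step 8: u=36, v=45 + (+17,+15) → u=53, v=60

u=53, v=60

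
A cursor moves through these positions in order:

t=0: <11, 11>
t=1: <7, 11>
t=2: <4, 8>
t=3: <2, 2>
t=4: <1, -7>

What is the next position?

<1, -19>

Successive displacements: <-4, +0>, <-3, -3>, <-2, -6>, <-1, -9> — each changes by <+1, -3>.
step 5: <1, -7> + <+0, -12> → <1, -19>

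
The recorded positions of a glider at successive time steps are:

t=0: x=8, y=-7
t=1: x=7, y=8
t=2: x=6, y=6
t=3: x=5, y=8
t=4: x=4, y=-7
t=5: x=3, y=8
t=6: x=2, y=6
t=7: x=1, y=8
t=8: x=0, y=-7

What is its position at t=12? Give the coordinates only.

x=-4, y=-7

X: linear, -1 per step → -4 at step 12.
Y: cycles through -7, 8, 6, 8 every 4 steps. Step 12 lands at position 0 of the cycle → -7.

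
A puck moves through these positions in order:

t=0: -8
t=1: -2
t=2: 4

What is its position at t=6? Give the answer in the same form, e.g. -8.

28

The position changes by +6 every step.
step 3: 4 + 6 → 10
step 4: 10 + 6 → 16
step 5: 16 + 6 → 22
step 6: 22 + 6 → 28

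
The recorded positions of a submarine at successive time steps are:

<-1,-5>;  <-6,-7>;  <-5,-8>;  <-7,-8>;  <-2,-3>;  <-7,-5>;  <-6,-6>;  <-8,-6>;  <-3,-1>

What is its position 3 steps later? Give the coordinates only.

Differencing gives <-5,-2>, <+1,-1>, <-2,+0>, <+5,+5>, <-5,-2>, <+1,-1>, <-2,+0>, <+5,+5>. This is the pattern <-5,-2>, <+1,-1>, <-2,+0>, <+5,+5> repeated.
step 9: apply <-5,-2> → <-8,-3>
step 10: apply <+1,-1> → <-7,-4>
step 11: apply <-2,+0> → <-9,-4>

<-9,-4>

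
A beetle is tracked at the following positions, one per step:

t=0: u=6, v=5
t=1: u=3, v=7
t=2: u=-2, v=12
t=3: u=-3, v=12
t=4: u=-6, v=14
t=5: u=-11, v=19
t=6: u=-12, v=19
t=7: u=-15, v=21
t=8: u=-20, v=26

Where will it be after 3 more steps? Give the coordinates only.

Differencing gives (-3, +2), (-5, +5), (-1, +0), (-3, +2), (-5, +5), (-1, +0), (-3, +2), (-5, +5). This is the pattern (-3, +2), (-5, +5), (-1, +0) repeated.
step 9: apply (-1, +0) → u=-21, v=26
step 10: apply (-3, +2) → u=-24, v=28
step 11: apply (-5, +5) → u=-29, v=33

u=-29, v=33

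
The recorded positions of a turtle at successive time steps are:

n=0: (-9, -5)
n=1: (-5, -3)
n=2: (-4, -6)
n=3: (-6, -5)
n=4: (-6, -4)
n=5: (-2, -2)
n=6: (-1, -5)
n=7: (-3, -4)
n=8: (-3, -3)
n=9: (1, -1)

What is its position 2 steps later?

Differencing gives (+4, +2), (+1, -3), (-2, +1), (+0, +1), (+4, +2), (+1, -3), (-2, +1), (+0, +1), (+4, +2). This is the pattern (+4, +2), (+1, -3), (-2, +1), (+0, +1) repeated.
step 10: apply (+1, -3) → (2, -4)
step 11: apply (-2, +1) → (0, -3)

(0, -3)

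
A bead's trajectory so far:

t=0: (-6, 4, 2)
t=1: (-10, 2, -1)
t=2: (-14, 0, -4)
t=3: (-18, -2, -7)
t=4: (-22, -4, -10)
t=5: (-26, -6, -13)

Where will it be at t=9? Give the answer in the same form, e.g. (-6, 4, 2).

The position changes by (-4, -2, -3) every step.
step 6: (-26, -6, -13) + (-4, -2, -3) → (-30, -8, -16)
step 7: (-30, -8, -16) + (-4, -2, -3) → (-34, -10, -19)
step 8: (-34, -10, -19) + (-4, -2, -3) → (-38, -12, -22)
step 9: (-38, -12, -22) + (-4, -2, -3) → (-42, -14, -25)

(-42, -14, -25)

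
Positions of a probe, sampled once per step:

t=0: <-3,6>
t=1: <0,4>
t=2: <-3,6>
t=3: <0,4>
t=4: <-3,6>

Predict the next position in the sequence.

The jumps are <+3,-2>, <-3,+2>, <+3,-2>, <-3,+2> — a geometric progression with ratio -1.
step 5: <-3,6> + <+3,-2> → <0,4>

<0,4>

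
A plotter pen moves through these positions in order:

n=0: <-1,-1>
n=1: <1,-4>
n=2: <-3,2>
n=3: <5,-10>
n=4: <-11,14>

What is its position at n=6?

<-43,62>

The jumps are <+2,-3>, <-4,+6>, <+8,-12>, <-16,+24> — a geometric progression with ratio -2.
step 5: <-11,14> + <+32,-48> → <21,-34>
step 6: <21,-34> + <-64,+96> → <-43,62>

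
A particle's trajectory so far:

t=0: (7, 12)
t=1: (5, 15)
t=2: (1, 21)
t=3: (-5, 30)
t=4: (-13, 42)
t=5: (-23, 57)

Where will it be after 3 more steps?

(-65, 120)

Successive displacements: (-2, +3), (-4, +6), (-6, +9), (-8, +12), (-10, +15) — each changes by (-2, +3).
step 6: (-23, 57) + (-12, +18) → (-35, 75)
step 7: (-35, 75) + (-14, +21) → (-49, 96)
step 8: (-49, 96) + (-16, +24) → (-65, 120)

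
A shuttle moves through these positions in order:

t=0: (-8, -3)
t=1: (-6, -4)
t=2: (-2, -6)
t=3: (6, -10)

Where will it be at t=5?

The jumps are (+2, -1), (+4, -2), (+8, -4) — a geometric progression with ratio 2.
step 4: (6, -10) + (+16, -8) → (22, -18)
step 5: (22, -18) + (+32, -16) → (54, -34)

(54, -34)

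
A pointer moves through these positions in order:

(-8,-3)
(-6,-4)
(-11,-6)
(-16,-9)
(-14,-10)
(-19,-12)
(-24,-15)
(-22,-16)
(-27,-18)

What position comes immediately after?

(-32,-21)

Step-to-step displacements: (+2,-1), (-5,-2), (-5,-3), (+2,-1), (-5,-2), (-5,-3), (+2,-1), (-5,-2) — a repeating cycle of length 3.
step 9: apply (-5,-3) → (-32,-21)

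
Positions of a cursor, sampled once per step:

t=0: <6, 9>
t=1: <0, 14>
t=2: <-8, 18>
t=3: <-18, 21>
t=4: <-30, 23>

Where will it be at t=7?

Taking differences between consecutive positions: <-6, +5>, <-8, +4>, <-10, +3>, <-12, +2>. These grow by <-2, -1> each step.
step 5: <-30, 23> + <-14, +1> → <-44, 24>
step 6: <-44, 24> + <-16, +0> → <-60, 24>
step 7: <-60, 24> + <-18, -1> → <-78, 23>

<-78, 23>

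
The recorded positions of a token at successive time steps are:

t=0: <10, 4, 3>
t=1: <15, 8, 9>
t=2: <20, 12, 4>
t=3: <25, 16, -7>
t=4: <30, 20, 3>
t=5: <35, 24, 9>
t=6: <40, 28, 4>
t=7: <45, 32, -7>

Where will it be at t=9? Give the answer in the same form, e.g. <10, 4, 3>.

First: linear, +5 per step → 55 at step 9.
Second: linear, +4 per step → 40 at step 9.
Third: cycles through 3, 9, 4, -7 every 4 steps. Step 9 lands at position 1 of the cycle → 9.

<55, 40, 9>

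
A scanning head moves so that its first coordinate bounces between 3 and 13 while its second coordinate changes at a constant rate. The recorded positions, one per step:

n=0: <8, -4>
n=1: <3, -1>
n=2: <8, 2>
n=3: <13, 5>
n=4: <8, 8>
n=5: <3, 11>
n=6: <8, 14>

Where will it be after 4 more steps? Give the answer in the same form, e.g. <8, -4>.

The first coordinate reflects between 3 and 13, moving 5 per step.
  step 7: 8 → 13
  step 8: 13 → 8
  step 9: 8 → 3
  step 10: 3 → 8
The second coordinate changes by +3 each step: at step 10 it is 26.

<8, 26>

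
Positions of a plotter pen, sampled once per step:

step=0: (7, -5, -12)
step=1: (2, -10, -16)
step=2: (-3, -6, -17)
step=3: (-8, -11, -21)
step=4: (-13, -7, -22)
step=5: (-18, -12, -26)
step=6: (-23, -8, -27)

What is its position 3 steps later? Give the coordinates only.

Step-to-step displacements: (-5, -5, -4), (-5, +4, -1), (-5, -5, -4), (-5, +4, -1), (-5, -5, -4), (-5, +4, -1) — a repeating cycle of length 2.
step 7: apply (-5, -5, -4) → (-28, -13, -31)
step 8: apply (-5, +4, -1) → (-33, -9, -32)
step 9: apply (-5, -5, -4) → (-38, -14, -36)

(-38, -14, -36)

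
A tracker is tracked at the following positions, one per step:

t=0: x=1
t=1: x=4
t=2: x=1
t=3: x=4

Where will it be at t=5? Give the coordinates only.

Consecutive displacements +3, -3, +3 scale by a factor of -1 each step.
step 4: 4 − 3 → x=1
step 5: 1 + 3 → x=4

x=4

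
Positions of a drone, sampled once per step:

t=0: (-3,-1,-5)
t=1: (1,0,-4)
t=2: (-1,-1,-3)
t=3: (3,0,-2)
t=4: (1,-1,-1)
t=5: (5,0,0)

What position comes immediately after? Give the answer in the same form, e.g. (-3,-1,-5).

The moves between consecutive positions are (+4,+1,+1), (-2,-1,+1), (+4,+1,+1), (-2,-1,+1), (+4,+1,+1); they repeat the 2-cycle [(+4,+1,+1), (-2,-1,+1)].
step 6: apply (-2,-1,+1) → (3,-1,1)

(3,-1,1)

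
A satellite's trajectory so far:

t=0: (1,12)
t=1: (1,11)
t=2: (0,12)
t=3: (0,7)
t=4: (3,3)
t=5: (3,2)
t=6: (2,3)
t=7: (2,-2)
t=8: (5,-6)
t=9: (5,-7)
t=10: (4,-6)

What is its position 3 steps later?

Differencing gives (+0,-1), (-1,+1), (+0,-5), (+3,-4), (+0,-1), (-1,+1), (+0,-5), (+3,-4), (+0,-1), (-1,+1). This is the pattern (+0,-1), (-1,+1), (+0,-5), (+3,-4) repeated.
step 11: apply (+0,-5) → (4,-11)
step 12: apply (+3,-4) → (7,-15)
step 13: apply (+0,-1) → (7,-16)

(7,-16)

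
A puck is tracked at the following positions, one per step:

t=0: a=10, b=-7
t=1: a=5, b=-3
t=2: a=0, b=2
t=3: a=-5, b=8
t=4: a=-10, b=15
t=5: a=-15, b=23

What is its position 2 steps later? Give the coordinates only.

a=-25, b=42

Successive displacements: (-5, +4), (-5, +5), (-5, +6), (-5, +7), (-5, +8) — each changes by (+0, +1).
step 6: a=-15, b=23 + (-5, +9) → a=-20, b=32
step 7: a=-20, b=32 + (-5, +10) → a=-25, b=42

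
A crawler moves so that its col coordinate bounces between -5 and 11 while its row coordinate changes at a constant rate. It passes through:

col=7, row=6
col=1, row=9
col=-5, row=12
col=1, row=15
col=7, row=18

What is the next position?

The col coordinate travels 6 per step and bounces off the walls at -5 and 11.
  step 5: 7 → 9
The row coordinate changes by +3 each step: at step 5 it is 21.

col=9, row=21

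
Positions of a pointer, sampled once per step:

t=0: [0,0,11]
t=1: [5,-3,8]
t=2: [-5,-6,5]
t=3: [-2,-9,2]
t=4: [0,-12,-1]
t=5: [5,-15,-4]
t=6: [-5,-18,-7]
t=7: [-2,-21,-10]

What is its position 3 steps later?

[-5,-30,-19]

First: cycles through 0, 5, -5, -2 every 4 steps. Step 10 lands at position 2 of the cycle → -5.
Second: linear, -3 per step → -30 at step 10.
Third: linear, -3 per step → -19 at step 10.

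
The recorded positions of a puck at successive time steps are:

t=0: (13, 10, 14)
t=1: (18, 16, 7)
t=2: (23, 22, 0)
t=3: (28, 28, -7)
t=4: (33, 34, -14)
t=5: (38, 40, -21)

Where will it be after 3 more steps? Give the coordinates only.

Constant displacement of (+5, +6, -7) per step.
step 6: (38, 40, -21) + (+5, +6, -7) → (43, 46, -28)
step 7: (43, 46, -28) + (+5, +6, -7) → (48, 52, -35)
step 8: (48, 52, -35) + (+5, +6, -7) → (53, 58, -42)

(53, 58, -42)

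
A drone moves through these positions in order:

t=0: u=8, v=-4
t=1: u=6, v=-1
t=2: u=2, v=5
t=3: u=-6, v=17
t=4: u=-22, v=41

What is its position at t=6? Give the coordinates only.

u=-118, v=185

Consecutive displacements (-2,+3), (-4,+6), (-8,+12), (-16,+24) scale by a factor of 2 each step.
step 5: u=-22, v=41 + (-32,+48) → u=-54, v=89
step 6: u=-54, v=89 + (-64,+96) → u=-118, v=185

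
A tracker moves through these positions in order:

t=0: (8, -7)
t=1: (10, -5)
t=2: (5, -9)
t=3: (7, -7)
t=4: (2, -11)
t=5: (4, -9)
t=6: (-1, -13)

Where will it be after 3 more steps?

Differencing gives (+2, +2), (-5, -4), (+2, +2), (-5, -4), (+2, +2), (-5, -4). This is the pattern (+2, +2), (-5, -4) repeated.
step 7: apply (+2, +2) → (1, -11)
step 8: apply (-5, -4) → (-4, -15)
step 9: apply (+2, +2) → (-2, -13)

(-2, -13)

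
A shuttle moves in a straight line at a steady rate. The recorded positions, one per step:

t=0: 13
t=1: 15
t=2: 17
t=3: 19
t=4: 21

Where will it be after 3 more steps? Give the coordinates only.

Constant displacement of +2 per step.
step 5: 21 + 2 → 23
step 6: 23 + 2 → 25
step 7: 25 + 2 → 27

27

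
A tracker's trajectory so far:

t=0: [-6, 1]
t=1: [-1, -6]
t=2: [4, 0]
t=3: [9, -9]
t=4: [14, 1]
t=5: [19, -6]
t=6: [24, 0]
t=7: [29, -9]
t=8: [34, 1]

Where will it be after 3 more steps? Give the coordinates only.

The first coordinate changes by +5 each step, so at step 11 it is -6 + 11·(5) = 49.
The second coordinate repeats the cycle [1, -6, 0, -9] with period 4; step 11 mod 4 = 3, giving -9.

[49, -9]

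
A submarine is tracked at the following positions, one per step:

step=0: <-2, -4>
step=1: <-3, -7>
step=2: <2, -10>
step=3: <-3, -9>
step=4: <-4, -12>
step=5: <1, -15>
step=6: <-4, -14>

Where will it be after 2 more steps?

The moves between consecutive positions are <-1, -3>, <+5, -3>, <-5, +1>, <-1, -3>, <+5, -3>, <-5, +1>; they repeat the 3-cycle [<-1, -3>, <+5, -3>, <-5, +1>].
step 7: apply <-1, -3> → <-5, -17>
step 8: apply <+5, -3> → <0, -20>

<0, -20>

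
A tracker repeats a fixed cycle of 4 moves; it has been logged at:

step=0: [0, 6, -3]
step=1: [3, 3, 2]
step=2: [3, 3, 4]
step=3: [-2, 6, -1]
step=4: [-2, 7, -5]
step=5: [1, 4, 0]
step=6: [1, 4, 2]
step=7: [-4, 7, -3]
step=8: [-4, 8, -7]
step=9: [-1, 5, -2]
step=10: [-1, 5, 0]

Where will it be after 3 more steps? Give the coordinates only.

Differencing gives [+3, -3, +5], [+0, +0, +2], [-5, +3, -5], [+0, +1, -4], [+3, -3, +5], [+0, +0, +2], [-5, +3, -5], [+0, +1, -4], [+3, -3, +5], [+0, +0, +2]. This is the pattern [+3, -3, +5], [+0, +0, +2], [-5, +3, -5], [+0, +1, -4] repeated.
step 11: apply [-5, +3, -5] → [-6, 8, -5]
step 12: apply [+0, +1, -4] → [-6, 9, -9]
step 13: apply [+3, -3, +5] → [-3, 6, -4]

[-3, 6, -4]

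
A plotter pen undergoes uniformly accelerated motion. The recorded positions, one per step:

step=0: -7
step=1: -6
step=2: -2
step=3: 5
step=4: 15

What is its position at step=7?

First differences are +1, +4, +7, +10; their common second difference is +3 (constant acceleration).
step 5: 15 + 13 → 28
step 6: 28 + 16 → 44
step 7: 44 + 19 → 63

63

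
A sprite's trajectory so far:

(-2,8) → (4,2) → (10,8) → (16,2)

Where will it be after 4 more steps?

(40,2)

The first coordinate changes by +6 each step, so at step 7 it is -2 + 7·(6) = 40.
The second coordinate repeats the cycle [8, 2] with period 2; step 7 mod 2 = 1, giving 2.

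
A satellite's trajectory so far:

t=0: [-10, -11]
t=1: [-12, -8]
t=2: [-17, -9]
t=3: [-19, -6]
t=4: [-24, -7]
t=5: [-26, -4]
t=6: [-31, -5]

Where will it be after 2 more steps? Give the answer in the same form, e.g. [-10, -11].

[-38, -3]

Step-to-step displacements: [-2, +3], [-5, -1], [-2, +3], [-5, -1], [-2, +3], [-5, -1] — a repeating cycle of length 2.
step 7: apply [-2, +3] → [-33, -2]
step 8: apply [-5, -1] → [-38, -3]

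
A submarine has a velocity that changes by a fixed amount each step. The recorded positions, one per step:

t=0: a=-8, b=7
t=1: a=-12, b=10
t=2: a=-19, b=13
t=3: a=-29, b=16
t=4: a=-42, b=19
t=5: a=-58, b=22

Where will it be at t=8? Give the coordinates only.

a=-124, b=31

Taking differences between consecutive positions: (-4, +3), (-7, +3), (-10, +3), (-13, +3), (-16, +3). These grow by (-3, +0) each step.
step 6: a=-58, b=22 + (-19, +3) → a=-77, b=25
step 7: a=-77, b=25 + (-22, +3) → a=-99, b=28
step 8: a=-99, b=28 + (-25, +3) → a=-124, b=31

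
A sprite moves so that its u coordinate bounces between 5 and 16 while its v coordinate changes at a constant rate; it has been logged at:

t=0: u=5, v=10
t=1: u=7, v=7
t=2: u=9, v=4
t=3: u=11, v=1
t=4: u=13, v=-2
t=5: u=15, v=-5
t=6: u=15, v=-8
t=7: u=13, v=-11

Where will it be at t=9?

u=9, v=-17

The u coordinate reflects between 5 and 16, moving 2 per step.
  step 8: 13 → 11
  step 9: 11 → 9
The v coordinate changes by -3 each step: at step 9 it is -17.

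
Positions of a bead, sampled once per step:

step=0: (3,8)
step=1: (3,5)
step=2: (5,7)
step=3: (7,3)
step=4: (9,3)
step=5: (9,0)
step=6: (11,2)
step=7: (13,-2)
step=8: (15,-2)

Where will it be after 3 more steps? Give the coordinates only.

(19,-7)

The moves between consecutive positions are (+0,-3), (+2,+2), (+2,-4), (+2,+0), (+0,-3), (+2,+2), (+2,-4), (+2,+0); they repeat the 4-cycle [(+0,-3), (+2,+2), (+2,-4), (+2,+0)].
step 9: apply (+0,-3) → (15,-5)
step 10: apply (+2,+2) → (17,-3)
step 11: apply (+2,-4) → (19,-7)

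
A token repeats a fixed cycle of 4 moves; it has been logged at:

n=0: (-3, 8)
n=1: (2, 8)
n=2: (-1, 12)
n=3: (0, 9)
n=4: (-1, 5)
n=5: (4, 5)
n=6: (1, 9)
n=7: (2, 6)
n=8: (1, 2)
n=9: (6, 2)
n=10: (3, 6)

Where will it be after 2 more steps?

The moves between consecutive positions are (+5, +0), (-3, +4), (+1, -3), (-1, -4), (+5, +0), (-3, +4), (+1, -3), (-1, -4), (+5, +0), (-3, +4); they repeat the 4-cycle [(+5, +0), (-3, +4), (+1, -3), (-1, -4)].
step 11: apply (+1, -3) → (4, 3)
step 12: apply (-1, -4) → (3, -1)

(3, -1)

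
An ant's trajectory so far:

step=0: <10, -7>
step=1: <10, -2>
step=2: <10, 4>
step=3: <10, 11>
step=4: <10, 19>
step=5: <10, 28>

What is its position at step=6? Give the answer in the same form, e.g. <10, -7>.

<10, 38>

First differences are <+0, +5>, <+0, +6>, <+0, +7>, <+0, +8>, <+0, +9>; their common second difference is <+0, +1> (constant acceleration).
step 6: <10, 28> + <+0, +10> → <10, 38>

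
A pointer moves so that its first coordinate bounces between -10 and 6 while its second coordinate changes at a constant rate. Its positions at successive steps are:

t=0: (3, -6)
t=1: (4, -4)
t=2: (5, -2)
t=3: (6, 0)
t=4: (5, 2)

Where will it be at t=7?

(2, 8)

The first coordinate reflects between -10 and 6, moving 1 per step.
  step 5: 5 → 4
  step 6: 4 → 3
  step 7: 3 → 2
The second coordinate changes by +2 each step: at step 7 it is 8.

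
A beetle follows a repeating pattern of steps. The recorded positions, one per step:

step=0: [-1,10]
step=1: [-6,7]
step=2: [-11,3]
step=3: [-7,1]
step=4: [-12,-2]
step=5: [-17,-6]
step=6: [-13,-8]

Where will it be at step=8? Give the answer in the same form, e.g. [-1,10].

[-23,-15]

Step-to-step displacements: [-5,-3], [-5,-4], [+4,-2], [-5,-3], [-5,-4], [+4,-2] — a repeating cycle of length 3.
step 7: apply [-5,-3] → [-18,-11]
step 8: apply [-5,-4] → [-23,-15]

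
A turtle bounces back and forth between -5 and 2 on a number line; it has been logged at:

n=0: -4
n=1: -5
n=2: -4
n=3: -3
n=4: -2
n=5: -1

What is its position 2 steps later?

The value travels 1 per step and bounces off the walls at -5 and 2.
  step 6: -1 → 0
  step 7: 0 → 1

1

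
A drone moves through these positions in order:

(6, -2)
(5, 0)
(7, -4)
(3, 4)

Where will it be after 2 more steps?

The jumps are (-1, +2), (+2, -4), (-4, +8) — a geometric progression with ratio -2.
step 4: (3, 4) + (+8, -16) → (11, -12)
step 5: (11, -12) + (-16, +32) → (-5, 20)

(-5, 20)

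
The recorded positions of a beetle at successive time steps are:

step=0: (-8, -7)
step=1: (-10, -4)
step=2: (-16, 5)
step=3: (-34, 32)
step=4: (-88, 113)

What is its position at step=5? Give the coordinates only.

(-250, 356)

Step-to-step displacements: (-2, +3), (-6, +9), (-18, +27), (-54, +81); each is 3× the previous.
step 5: (-88, 113) + (-162, +243) → (-250, 356)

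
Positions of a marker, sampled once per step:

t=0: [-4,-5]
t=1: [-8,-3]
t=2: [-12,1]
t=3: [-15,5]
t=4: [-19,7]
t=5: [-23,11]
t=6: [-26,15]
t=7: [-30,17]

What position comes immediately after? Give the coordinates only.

[-34,21]

The moves between consecutive positions are [-4,+2], [-4,+4], [-3,+4], [-4,+2], [-4,+4], [-3,+4], [-4,+2]; they repeat the 3-cycle [[-4,+2], [-4,+4], [-3,+4]].
step 8: apply [-4,+4] → [-34,21]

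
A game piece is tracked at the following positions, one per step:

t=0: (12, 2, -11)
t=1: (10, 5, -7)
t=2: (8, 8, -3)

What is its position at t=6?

Constant displacement of (-2, +3, +4) per step.
step 3: (8, 8, -3) + (-2, +3, +4) → (6, 11, 1)
step 4: (6, 11, 1) + (-2, +3, +4) → (4, 14, 5)
step 5: (4, 14, 5) + (-2, +3, +4) → (2, 17, 9)
step 6: (2, 17, 9) + (-2, +3, +4) → (0, 20, 13)

(0, 20, 13)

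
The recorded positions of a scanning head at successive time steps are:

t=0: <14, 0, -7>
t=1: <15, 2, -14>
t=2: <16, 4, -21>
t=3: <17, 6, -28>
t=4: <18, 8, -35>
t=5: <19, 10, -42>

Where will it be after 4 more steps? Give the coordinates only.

The position changes by <+1, +2, -7> every step.
step 6: <19, 10, -42> + <+1, +2, -7> → <20, 12, -49>
step 7: <20, 12, -49> + <+1, +2, -7> → <21, 14, -56>
step 8: <21, 14, -56> + <+1, +2, -7> → <22, 16, -63>
step 9: <22, 16, -63> + <+1, +2, -7> → <23, 18, -70>

<23, 18, -70>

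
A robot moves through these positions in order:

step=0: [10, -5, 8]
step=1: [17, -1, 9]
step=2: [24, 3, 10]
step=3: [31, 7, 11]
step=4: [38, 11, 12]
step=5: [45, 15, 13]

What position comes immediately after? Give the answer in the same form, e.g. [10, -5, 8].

Each step adds [+7, +4, +1] to the position.
step 6: [45, 15, 13] + [+7, +4, +1] → [52, 19, 14]

[52, 19, 14]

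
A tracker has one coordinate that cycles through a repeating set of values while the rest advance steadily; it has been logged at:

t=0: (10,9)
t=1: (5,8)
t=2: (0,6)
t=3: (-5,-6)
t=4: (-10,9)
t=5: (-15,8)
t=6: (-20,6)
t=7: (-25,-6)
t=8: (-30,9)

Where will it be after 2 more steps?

First: linear, -5 per step → -40 at step 10.
Second: cycles through 9, 8, 6, -6 every 4 steps. Step 10 lands at position 2 of the cycle → 6.

(-40,6)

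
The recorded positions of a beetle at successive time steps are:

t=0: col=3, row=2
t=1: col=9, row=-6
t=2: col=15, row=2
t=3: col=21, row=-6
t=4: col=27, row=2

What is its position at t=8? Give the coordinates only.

col=51, row=2

The col coordinate changes by +6 each step, so at step 8 it is 3 + 8·(6) = 51.
The row coordinate repeats the cycle [2, -6] with period 2; step 8 mod 2 = 0, giving 2.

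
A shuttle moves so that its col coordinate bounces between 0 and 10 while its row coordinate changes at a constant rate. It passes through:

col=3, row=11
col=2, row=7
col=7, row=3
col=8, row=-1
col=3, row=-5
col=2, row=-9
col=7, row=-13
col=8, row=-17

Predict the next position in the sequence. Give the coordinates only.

col=3, row=-21

The col coordinate reflects between 0 and 10, moving 5 per step.
  step 8: 8 → 3
The row coordinate changes by -4 each step: at step 8 it is -21.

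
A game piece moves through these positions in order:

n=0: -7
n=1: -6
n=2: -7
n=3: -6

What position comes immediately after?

Step-to-step displacements: +1, -1, +1; each is -1× the previous.
step 4: -6 − 1 → -7

-7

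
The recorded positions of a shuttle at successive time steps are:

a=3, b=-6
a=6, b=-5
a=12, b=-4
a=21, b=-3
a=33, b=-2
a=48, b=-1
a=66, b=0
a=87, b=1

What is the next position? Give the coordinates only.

a=111, b=2

Taking differences between consecutive positions: (+3, +1), (+6, +1), (+9, +1), (+12, +1), (+15, +1), (+18, +1), (+21, +1). These grow by (+3, +0) each step.
step 8: a=87, b=1 + (+24, +1) → a=111, b=2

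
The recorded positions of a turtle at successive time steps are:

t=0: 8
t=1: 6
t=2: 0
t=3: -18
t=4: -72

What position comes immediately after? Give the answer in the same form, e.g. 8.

-234

Step-to-step displacements: -2, -6, -18, -54; each is 3× the previous.
step 5: -72 − 162 → -234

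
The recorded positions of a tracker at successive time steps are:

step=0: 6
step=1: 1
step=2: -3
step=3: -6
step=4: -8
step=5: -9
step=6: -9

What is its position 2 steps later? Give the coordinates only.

First differences are -5, -4, -3, -2, -1, +0; their common second difference is +1 (constant acceleration).
step 7: -9 + 1 → -8
step 8: -8 + 2 → -6

-6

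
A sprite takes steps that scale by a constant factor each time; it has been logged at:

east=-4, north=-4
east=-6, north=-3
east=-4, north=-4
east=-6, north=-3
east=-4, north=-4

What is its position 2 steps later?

east=-4, north=-4

Consecutive displacements (-2, +1), (+2, -1), (-2, +1), (+2, -1) scale by a factor of -1 each step.
step 5: east=-4, north=-4 + (-2, +1) → east=-6, north=-3
step 6: east=-6, north=-3 + (+2, -1) → east=-4, north=-4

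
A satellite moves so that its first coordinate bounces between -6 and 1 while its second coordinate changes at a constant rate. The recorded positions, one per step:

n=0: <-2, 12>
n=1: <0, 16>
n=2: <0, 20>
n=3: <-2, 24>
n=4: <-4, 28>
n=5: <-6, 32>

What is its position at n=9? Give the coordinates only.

<0, 48>

The first coordinate reflects between -6 and 1, moving 2 per step.
  step 6: -6 → -4
  step 7: -4 → -2
  step 8: -2 → 0
  step 9: 0 → 0
The second coordinate changes by +4 each step: at step 9 it is 48.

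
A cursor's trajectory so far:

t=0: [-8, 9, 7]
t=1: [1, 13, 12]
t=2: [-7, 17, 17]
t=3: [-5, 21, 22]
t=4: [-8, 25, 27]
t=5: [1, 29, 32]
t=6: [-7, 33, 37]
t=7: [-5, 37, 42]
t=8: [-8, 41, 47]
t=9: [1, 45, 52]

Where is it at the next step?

[-7, 49, 57]

First: cycles through -8, 1, -7, -5 every 4 steps. Step 10 lands at position 2 of the cycle → -7.
Second: linear, +4 per step → 49 at step 10.
Third: linear, +5 per step → 57 at step 10.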